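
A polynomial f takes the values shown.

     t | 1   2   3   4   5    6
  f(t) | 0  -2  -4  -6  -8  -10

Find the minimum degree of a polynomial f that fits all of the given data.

1

Forward differences of the values at t = 1, 2, 3, 4, 5, 6:
  f  : 0  -2  -4  -6  -8  -10
  Δ  : -2  -2  -2  -2  -2
  Δ^2: 0  0  0  0
  Δ^3: 0  0  0
  Δ^4: 0  0
  Δ^5: 0
The first differences are constant (-2) and nonzero, while all higher differences vanish, so the minimal degree is 1.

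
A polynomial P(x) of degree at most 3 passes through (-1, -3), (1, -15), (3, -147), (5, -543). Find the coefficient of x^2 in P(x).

Write P(x) = ax^3 + bx^2 + cx + d. Substituting each data point gives a linear system:
  -a + b - c + d = -3
  a + b + c + d = -15
  27a + 9b + 3c + d = -147
  125a + 25b + 5c + d = -543
Solving the system yields a = -3, b = -6, c = -3, d = -3.
So P(x) = -3x^3 - 6x^2 - 3x - 3.
The coefficient of x^2 is -6.

-6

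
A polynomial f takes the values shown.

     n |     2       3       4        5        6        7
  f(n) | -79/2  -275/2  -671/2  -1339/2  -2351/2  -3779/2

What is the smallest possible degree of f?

Forward differences of the values at n = 2, 3, 4, 5, 6, 7:
  f  : -79/2  -275/2  -671/2  -1339/2  -2351/2  -3779/2
  Δ  : -98  -198  -334  -506  -714
  Δ^2: -100  -136  -172  -208
  Δ^3: -36  -36  -36
  Δ^4: 0  0
  Δ^5: 0
The third differences are constant (-36) and nonzero, while all higher differences vanish, so the minimal degree is 3.

3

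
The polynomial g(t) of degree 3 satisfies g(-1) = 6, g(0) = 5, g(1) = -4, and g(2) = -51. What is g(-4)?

Using the Lagrange interpolation formula with nodes -1, 0, 1, 2:
  L_0(t) = t(t - 1)(t - 2) / -6
  L_1(t) = (t + 1)(t - 1)(t - 2) / 2
  L_2(t) = (t + 1)t(t - 2) / -2
  L_3(t) = (t + 1)t(t - 1) / 6
Then g(t) = 6·L_0(t) + 5·L_1(t) - 4·L_2(t) - 51·L_3(t).
Expanding and collecting terms gives g(t) = -5t^3 - 4t^2 + 5.
Evaluating at t = -4: g(-4) = 261.

261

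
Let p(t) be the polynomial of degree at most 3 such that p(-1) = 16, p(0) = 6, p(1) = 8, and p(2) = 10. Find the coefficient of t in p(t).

-2

Write p(t) = at^3 + bt^2 + ct + d. Substituting each data point gives a linear system:
  -a + b - c + d = 16
  d = 6
  a + b + c + d = 8
  8a + 4b + 2c + d = 10
Solving the system yields a = -2, b = 6, c = -2, d = 6.
So p(t) = -2t^3 + 6t^2 - 2t + 6.
The coefficient of t is -2.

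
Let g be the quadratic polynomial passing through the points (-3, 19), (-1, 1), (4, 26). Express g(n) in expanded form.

Write g(n) = an^2 + bn + c. Substituting each data point gives a linear system:
  9a - 3b + c = 19
  a - b + c = 1
  16a + 4b + c = 26
Solving the system yields a = 2, b = -1, c = -2.
So g(n) = 2n^2 - n - 2.
Check: g(4) = 26. ✓

g(n) = 2n^2 - n - 2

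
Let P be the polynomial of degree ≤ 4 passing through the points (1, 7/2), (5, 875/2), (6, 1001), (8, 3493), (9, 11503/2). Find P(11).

Write P(n) = an^4 + bn^3 + cn^2 + dn + e. Substituting each data point gives a linear system:
  a + b + c + d + e = 7/2
  625a + 125b + 25c + 5d + e = 875/2
  1296a + 216b + 36c + 6d + e = 1001
  4096a + 512b + 64c + 8d + e = 3493
  6561a + 729b + 81c + 9d + e = 11503/2
Solving the system yields a = 1, b = -1/2, c = -6, d = 4, e = 5.
So P(n) = n^4 - (1/2)n^3 - 6n^2 + 4n + 5.
Then P(11) = 26597/2.

26597/2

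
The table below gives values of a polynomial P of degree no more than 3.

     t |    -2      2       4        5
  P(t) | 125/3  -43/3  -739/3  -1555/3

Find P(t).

P(t) = -5t^3 + 3t^2 + 6t + 5/3

Write P(t) = at^3 + bt^2 + ct + d. Substituting each data point gives a linear system:
  -8a + 4b - 2c + d = 125/3
  8a + 4b + 2c + d = -43/3
  64a + 16b + 4c + d = -739/3
  125a + 25b + 5c + d = -1555/3
Solving the system yields a = -5, b = 3, c = 6, d = 5/3.
So P(t) = -5t^3 + 3t^2 + 6t + 5/3.
Check: P(5) = -1555/3. ✓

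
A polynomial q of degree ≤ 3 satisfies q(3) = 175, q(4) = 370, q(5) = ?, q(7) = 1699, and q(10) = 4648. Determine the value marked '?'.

673

The 4 known points determine the degree-3 polynomial uniquely.
Write q(s) = as^3 + bs^2 + cs + d. Substituting each data point gives a linear system:
  27a + 9b + 3c + d = 175
  64a + 16b + 4c + d = 370
  343a + 49b + 7c + d = 1699
  1000a + 100b + 10c + d = 4648
Solving the system yields a = 4, b = 6, c = 5, d = -2.
So q(s) = 4s³ + 6s² + 5s - 2.
Then q(5) = 673.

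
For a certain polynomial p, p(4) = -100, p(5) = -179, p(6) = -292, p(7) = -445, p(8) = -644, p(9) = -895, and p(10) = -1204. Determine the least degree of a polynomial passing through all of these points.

3

Forward differences of the values at s = 4, 5, 6, 7, 8, 9, 10:
  p  : -100  -179  -292  -445  -644  -895  -1204
  Δ  : -79  -113  -153  -199  -251  -309
  Δ^2: -34  -40  -46  -52  -58
  Δ^3: -6  -6  -6  -6
  Δ^4: 0  0  0
  Δ^5: 0  0
  Δ^6: 0
The third differences are constant (-6) and nonzero, while all higher differences vanish, so the minimal degree is 3.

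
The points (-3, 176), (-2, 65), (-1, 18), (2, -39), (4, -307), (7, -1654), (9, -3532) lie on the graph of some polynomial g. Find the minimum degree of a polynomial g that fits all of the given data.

3

Divided differences on the nodes -3, -2, -1, 2, 4, 7, 9:
  order 0: 176  65  18  -39  -307  -1654  -3532
  order 1: -111  -47  -19  -134  -449  -939
  order 2: 32  7  -23  -63  -98
  order 3: -5  -5  -5  -5
  order 4: 0  0  0
  order 5: 0  0
  order 6: 0
The order-3 divided differences are all -5 (nonzero) and every higher order vanishes, so the data lies on a polynomial of degree exactly 3.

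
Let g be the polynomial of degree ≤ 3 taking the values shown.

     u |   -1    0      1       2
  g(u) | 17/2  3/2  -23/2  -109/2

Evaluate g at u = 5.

Write g(u) = au^3 + bu^2 + cu + d. Substituting each data point gives a linear system:
  -a + b - c + d = 17/2
  d = 3/2
  a + b + c + d = -23/2
  8a + 4b + 2c + d = -109/2
Solving the system yields a = -4, b = -3, c = -6, d = 3/2.
So g(u) = -4u^3 - 3u^2 - 6u + 3/2.
Then g(5) = -1207/2.

-1207/2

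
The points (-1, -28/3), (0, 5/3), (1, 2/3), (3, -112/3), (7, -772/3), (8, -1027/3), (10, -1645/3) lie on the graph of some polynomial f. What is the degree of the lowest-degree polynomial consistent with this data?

Divided differences on the nodes -1, 0, 1, 3, 7, 8, 10:
  order 0: -28/3  5/3  2/3  -112/3  -772/3  -1027/3  -1645/3
  order 1: 11  -1  -19  -55  -85  -103
  order 2: -6  -6  -6  -6  -6
  order 3: 0  0  0  0
  order 4: 0  0  0
  order 5: 0  0
  order 6: 0
The order-2 divided differences are all -6 (nonzero) and every higher order vanishes, so the data lies on a polynomial of degree exactly 2.

2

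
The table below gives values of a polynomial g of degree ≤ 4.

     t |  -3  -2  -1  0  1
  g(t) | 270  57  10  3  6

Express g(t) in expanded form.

g(t) = 4t^4 + 3t^3 + t^2 - 5t + 3

Write g(t) = at^4 + bt^3 + ct^2 + dt + e. Substituting each data point gives a linear system:
  81a - 27b + 9c - 3d + e = 270
  16a - 8b + 4c - 2d + e = 57
  a - b + c - d + e = 10
  e = 3
  a + b + c + d + e = 6
Solving the system yields a = 4, b = 3, c = 1, d = -5, e = 3.
So g(t) = 4t^4 + 3t^3 + t^2 - 5t + 3.
Check: g(0) = 3. ✓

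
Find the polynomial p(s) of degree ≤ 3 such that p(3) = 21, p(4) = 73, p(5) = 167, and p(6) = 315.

p(s) = 2s^3 - 3s^2 - s - 3

Write p(s) = as^3 + bs^2 + cs + d. Substituting each data point gives a linear system:
  27a + 9b + 3c + d = 21
  64a + 16b + 4c + d = 73
  125a + 25b + 5c + d = 167
  216a + 36b + 6c + d = 315
Solving the system yields a = 2, b = -3, c = -1, d = -3.
So p(s) = 2s³ - 3s² - s - 3.
Check: p(6) = 315. ✓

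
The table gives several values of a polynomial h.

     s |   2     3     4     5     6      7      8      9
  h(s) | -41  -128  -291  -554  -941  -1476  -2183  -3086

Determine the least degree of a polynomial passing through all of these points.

3

Forward differences of the values at s = 2, 3, 4, 5, 6, 7, 8, 9:
  h  : -41  -128  -291  -554  -941  -1476  -2183  -3086
  Δ  : -87  -163  -263  -387  -535  -707  -903
  Δ^2: -76  -100  -124  -148  -172  -196
  Δ^3: -24  -24  -24  -24  -24
  Δ^4: 0  0  0  0
  Δ^5: 0  0  0
  Δ^6: 0  0
  Δ^7: 0
The third differences are constant (-24) and nonzero, while all higher differences vanish, so the minimal degree is 3.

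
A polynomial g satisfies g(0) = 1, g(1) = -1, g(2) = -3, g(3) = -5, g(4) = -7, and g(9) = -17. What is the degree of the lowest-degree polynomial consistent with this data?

1

Divided differences on the nodes 0, 1, 2, 3, 4, 9:
  order 0: 1  -1  -3  -5  -7  -17
  order 1: -2  -2  -2  -2  -2
  order 2: 0  0  0  0
  order 3: 0  0  0
  order 4: 0  0
  order 5: 0
The order-1 divided differences are all -2 (nonzero) and every higher order vanishes, so the data lies on a polynomial of degree exactly 1.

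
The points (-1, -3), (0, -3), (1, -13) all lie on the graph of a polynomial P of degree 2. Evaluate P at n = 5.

-153

Forward differences of the values at n = -1, 0, 1:
  P  : -3  -3  -13
  Δ  : 0  -10
  Δ^2: -10
The second differences are constant, confirming degree 2.
Interpolating (Newton forward form) and evaluating at n = 5 gives P(5) = -153.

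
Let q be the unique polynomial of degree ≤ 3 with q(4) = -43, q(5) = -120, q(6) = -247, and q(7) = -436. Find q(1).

8

Using the Lagrange interpolation formula with nodes 4, 5, 6, 7:
  L_0(u) = (u - 5)(u - 6)(u - 7) / -6
  L_1(u) = (u - 4)(u - 6)(u - 7) / 2
  L_2(u) = (u - 4)(u - 5)(u - 7) / -2
  L_3(u) = (u - 4)(u - 5)(u - 6) / 6
Then q(u) = -43·L_0(u) - 120·L_1(u) - 247·L_2(u) - 436·L_3(u).
Expanding and collecting terms gives q(u) = -2u^3 + 5u^2 + 5.
Evaluating at u = 1: q(1) = 8.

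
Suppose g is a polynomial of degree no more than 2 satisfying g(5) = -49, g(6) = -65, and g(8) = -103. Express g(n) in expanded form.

g(n) = -n^2 - 5n + 1

Using the Lagrange interpolation formula with nodes 5, 6, 8:
  L_0(n) = (n - 6)(n - 8) / 3
  L_1(n) = (n - 5)(n - 8) / -2
  L_2(n) = (n - 5)(n - 6) / 6
Then g(n) = -49·L_0(n) - 65·L_1(n) - 103·L_2(n).
Expanding and collecting terms gives g(n) = -n² - 5n + 1.
Check: g(8) = -103. ✓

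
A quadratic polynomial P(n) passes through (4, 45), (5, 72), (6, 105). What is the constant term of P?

-3

Write P(n) = an^2 + bn + c. Substituting each data point gives a linear system:
  16a + 4b + c = 45
  25a + 5b + c = 72
  36a + 6b + c = 105
Solving the system yields a = 3, b = 0, c = -3.
So P(n) = 3n^2 - 3.
The constant term is -3.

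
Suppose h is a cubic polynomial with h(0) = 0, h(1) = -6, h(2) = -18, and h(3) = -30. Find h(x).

h(x) = x^3 - 6x^2 - x

Using the Lagrange interpolation formula with nodes 0, 1, 2, 3:
  L_0(x) = (x - 1)(x - 2)(x - 3) / -6
  L_1(x) = x(x - 2)(x - 3) / 2
  L_2(x) = x(x - 1)(x - 3) / -2
  L_3(x) = x(x - 1)(x - 2) / 6
Then h(x) = 0·L_0(x) - 6·L_1(x) - 18·L_2(x) - 30·L_3(x).
Expanding and collecting terms gives h(x) = x^3 - 6x^2 - x.
Check: h(0) = 0. ✓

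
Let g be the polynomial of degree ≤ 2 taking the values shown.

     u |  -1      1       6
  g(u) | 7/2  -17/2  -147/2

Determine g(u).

Write g(u) = au^2 + bu + c. Substituting each data point gives a linear system:
  a - b + c = 7/2
  a + b + c = -17/2
  36a + 6b + c = -147/2
Solving the system yields a = -1, b = -6, c = -3/2.
So g(u) = -u^2 - 6u - 3/2.
Check: g(6) = -147/2. ✓

g(u) = -u^2 - 6u - 3/2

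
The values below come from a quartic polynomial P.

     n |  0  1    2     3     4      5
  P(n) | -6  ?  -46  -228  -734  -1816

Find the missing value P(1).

-8

The 5 known points determine the degree-4 polynomial uniquely.
Write P(n) = an^4 + bn^3 + cn^2 + dn + e. Substituting each data point gives a linear system:
  e = -6
  16a + 8b + 4c + 2d + e = -46
  81a + 27b + 9c + 3d + e = -228
  256a + 64b + 16c + 4d + e = -734
  625a + 125b + 25c + 5d + e = -1816
Solving the system yields a = -3, b = 0, c = 3, d = -2, e = -6.
So P(n) = -3n^4 + 3n^2 - 2n - 6.
Then P(1) = -8.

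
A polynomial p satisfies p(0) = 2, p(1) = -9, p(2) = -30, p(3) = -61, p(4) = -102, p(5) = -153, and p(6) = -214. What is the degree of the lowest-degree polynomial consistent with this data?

Forward differences of the values at u = 0, 1, 2, 3, 4, 5, 6:
  p  : 2  -9  -30  -61  -102  -153  -214
  Δ  : -11  -21  -31  -41  -51  -61
  Δ^2: -10  -10  -10  -10  -10
  Δ^3: 0  0  0  0
  Δ^4: 0  0  0
  Δ^5: 0  0
  Δ^6: 0
The second differences are constant (-10) and nonzero, while all higher differences vanish, so the minimal degree is 2.

2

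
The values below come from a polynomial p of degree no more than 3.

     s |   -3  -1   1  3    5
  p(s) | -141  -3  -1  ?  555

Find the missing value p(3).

On equispaced nodes a degree-3 polynomial has vanishing fourth forward difference, so
  p(-3) - 4·p(-1) + 6·p(1) - 4·p(3) + p(5) = 0.
Substituting the known values and solving for p(3):
  -4·p(3) = -420
  p(3) = 105.

105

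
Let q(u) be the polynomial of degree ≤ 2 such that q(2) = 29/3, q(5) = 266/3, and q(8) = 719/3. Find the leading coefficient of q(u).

4

Write q(u) = au^2 + bu + c. Substituting each data point gives a linear system:
  4a + 2b + c = 29/3
  25a + 5b + c = 266/3
  64a + 8b + c = 719/3
Solving the system yields a = 4, b = -5/3, c = -3.
So q(u) = 4u² - (5/3)u - 3.
The leading coefficient is 4.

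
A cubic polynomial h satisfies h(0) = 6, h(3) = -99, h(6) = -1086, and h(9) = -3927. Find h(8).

-2714

Forward differences of the values at u = 0, 3, 6, 9:
  h  : 6  -99  -1086  -3927
  Δ  : -105  -987  -2841
  Δ^2: -882  -1854
  Δ^3: -972
The third differences are constant, confirming degree 3.
Interpolating (Newton forward form) and evaluating at u = 8 gives h(8) = -2714.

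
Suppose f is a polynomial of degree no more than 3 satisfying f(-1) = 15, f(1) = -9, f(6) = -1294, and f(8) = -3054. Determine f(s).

Write f(s) = as^3 + bs^2 + cs + d. Substituting each data point gives a linear system:
  -a + b - c + d = 15
  a + b + c + d = -9
  216a + 36b + 6c + d = -1294
  512a + 64b + 8c + d = -3054
Solving the system yields a = -6, b = 1, c = -6, d = 2.
So f(s) = -6s³ + s² - 6s + 2.
Check: f(8) = -3054. ✓

f(s) = -6s^3 + s^2 - 6s + 2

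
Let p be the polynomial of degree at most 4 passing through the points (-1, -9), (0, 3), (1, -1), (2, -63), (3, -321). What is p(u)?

Write p(u) = au^4 + bu^3 + cu^2 + du + e. Substituting each data point gives a linear system:
  a - b + c - d + e = -9
  e = 3
  a + b + c + d + e = -1
  16a + 8b + 4c + 2d + e = -63
  81a + 27b + 9c + 3d + e = -321
Solving the system yields a = -4, b = 1, c = -4, d = 3, e = 3.
So p(u) = -4u^4 + u^3 - 4u^2 + 3u + 3.
Check: p(2) = -63. ✓

p(u) = -4u^4 + u^3 - 4u^2 + 3u + 3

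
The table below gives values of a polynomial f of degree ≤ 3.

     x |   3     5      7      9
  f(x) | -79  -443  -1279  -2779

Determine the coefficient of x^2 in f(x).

1

Write f(x) = ax^3 + bx^2 + cx + d. Substituting each data point gives a linear system:
  27a + 9b + 3c + d = -79
  125a + 25b + 5c + d = -443
  343a + 49b + 7c + d = -1279
  729a + 81b + 9c + d = -2779
Solving the system yields a = -4, b = 1, c = 6, d = 2.
So f(x) = -4x^3 + x^2 + 6x + 2.
The coefficient of x^2 is 1.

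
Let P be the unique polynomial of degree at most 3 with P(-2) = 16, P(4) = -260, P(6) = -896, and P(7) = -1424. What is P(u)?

P(u) = -4u^3 - 2u^2 + 6u + 4

Using the Lagrange interpolation formula with nodes -2, 4, 6, 7:
  L_0(u) = (u - 4)(u - 6)(u - 7) / -432
  L_1(u) = (u + 2)(u - 6)(u - 7) / 36
  L_2(u) = (u + 2)(u - 4)(u - 7) / -16
  L_3(u) = (u + 2)(u - 4)(u - 6) / 27
Then P(u) = 16·L_0(u) - 260·L_1(u) - 896·L_2(u) - 1424·L_3(u).
Expanding and collecting terms gives P(u) = -4u³ - 2u² + 6u + 4.
Check: P(4) = -260. ✓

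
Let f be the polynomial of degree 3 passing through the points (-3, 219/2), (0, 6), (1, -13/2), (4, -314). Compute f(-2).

Write f(x) = ax^3 + bx^2 + cx + d. Substituting each data point gives a linear system:
  -27a + 9b - 3c + d = 219/2
  d = 6
  a + b + c + d = -13/2
  64a + 16b + 4c + d = -314
Solving the system yields a = -4, b = -5/2, c = -6, d = 6.
So f(x) = -4x³ - (5/2)x² - 6x + 6.
Then f(-2) = 40.

40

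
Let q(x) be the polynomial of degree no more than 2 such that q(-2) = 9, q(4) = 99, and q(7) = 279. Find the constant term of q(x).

Write q(x) = ax^2 + bx + c. Substituting each data point gives a linear system:
  4a - 2b + c = 9
  16a + 4b + c = 99
  49a + 7b + c = 279
Solving the system yields a = 5, b = 5, c = -1.
So q(x) = 5x² + 5x - 1.
The constant term is -1.

-1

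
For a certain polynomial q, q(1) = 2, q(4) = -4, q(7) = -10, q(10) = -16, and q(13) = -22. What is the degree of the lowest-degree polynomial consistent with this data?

1

Forward differences of the values at t = 1, 4, 7, 10, 13:
  q  : 2  -4  -10  -16  -22
  Δ  : -6  -6  -6  -6
  Δ^2: 0  0  0
  Δ^3: 0  0
  Δ^4: 0
The first differences are constant (-6) and nonzero, while all higher differences vanish, so the minimal degree is 1.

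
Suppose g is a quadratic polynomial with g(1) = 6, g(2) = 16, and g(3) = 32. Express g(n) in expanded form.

Write g(n) = an^2 + bn + c. Substituting each data point gives a linear system:
  a + b + c = 6
  4a + 2b + c = 16
  9a + 3b + c = 32
Solving the system yields a = 3, b = 1, c = 2.
So g(n) = 3n^2 + n + 2.
Check: g(3) = 32. ✓

g(n) = 3n^2 + n + 2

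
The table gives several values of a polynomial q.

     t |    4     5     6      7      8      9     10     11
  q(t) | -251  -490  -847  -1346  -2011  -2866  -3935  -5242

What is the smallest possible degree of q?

3

Forward differences of the values at t = 4, 5, 6, 7, 8, 9, 10, 11:
  q  : -251  -490  -847  -1346  -2011  -2866  -3935  -5242
  Δ  : -239  -357  -499  -665  -855  -1069  -1307
  Δ^2: -118  -142  -166  -190  -214  -238
  Δ^3: -24  -24  -24  -24  -24
  Δ^4: 0  0  0  0
  Δ^5: 0  0  0
  Δ^6: 0  0
  Δ^7: 0
The third differences are constant (-24) and nonzero, while all higher differences vanish, so the minimal degree is 3.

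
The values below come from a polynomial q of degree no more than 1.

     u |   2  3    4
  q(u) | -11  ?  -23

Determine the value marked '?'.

The 2 known points determine the degree-1 polynomial uniquely.
Write q(u) = au + b. Substituting each data point gives a linear system:
  2a + b = -11
  4a + b = -23
Solving the system yields a = -6, b = 1.
So q(u) = -6u + 1.
Then q(3) = -17.

-17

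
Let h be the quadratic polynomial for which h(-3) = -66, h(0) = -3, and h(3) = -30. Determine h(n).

Write h(n) = an^2 + bn + c. Substituting each data point gives a linear system:
  9a - 3b + c = -66
  c = -3
  9a + 3b + c = -30
Solving the system yields a = -5, b = 6, c = -3.
So h(n) = -5n² + 6n - 3.
Check: h(3) = -30. ✓

h(n) = -5n^2 + 6n - 3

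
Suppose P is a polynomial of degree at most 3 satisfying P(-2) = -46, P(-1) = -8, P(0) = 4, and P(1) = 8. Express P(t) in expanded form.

P(t) = 3t^3 - 4t^2 + 5t + 4

Write P(t) = at^3 + bt^2 + ct + d. Substituting each data point gives a linear system:
  -8a + 4b - 2c + d = -46
  -a + b - c + d = -8
  d = 4
  a + b + c + d = 8
Solving the system yields a = 3, b = -4, c = 5, d = 4.
So P(t) = 3t^3 - 4t^2 + 5t + 4.
Check: P(0) = 4. ✓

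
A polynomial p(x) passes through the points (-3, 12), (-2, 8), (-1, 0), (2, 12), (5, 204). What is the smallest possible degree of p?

3

Divided differences on the nodes -3, -2, -1, 2, 5:
  order 0: 12  8  0  12  204
  order 1: -4  -8  4  64
  order 2: -2  3  10
  order 3: 1  1
  order 4: 0
The order-3 divided differences are all 1 (nonzero) and every higher order vanishes, so the data lies on a polynomial of degree exactly 3.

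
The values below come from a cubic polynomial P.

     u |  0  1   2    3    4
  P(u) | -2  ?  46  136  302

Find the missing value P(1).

On equispaced nodes a degree-3 polynomial has vanishing fourth forward difference, so
  P(0) - 4·P(1) + 6·P(2) - 4·P(3) + P(4) = 0.
Substituting the known values and solving for P(1):
  -4·P(1) = -32
  P(1) = 8.

8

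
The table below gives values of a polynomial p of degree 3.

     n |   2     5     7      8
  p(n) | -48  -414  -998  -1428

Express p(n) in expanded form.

p(n) = -2n^3 - 6n^2 - 2n - 4

Write p(n) = an^3 + bn^2 + cn + d. Substituting each data point gives a linear system:
  8a + 4b + 2c + d = -48
  125a + 25b + 5c + d = -414
  343a + 49b + 7c + d = -998
  512a + 64b + 8c + d = -1428
Solving the system yields a = -2, b = -6, c = -2, d = -4.
So p(n) = -2n^3 - 6n^2 - 2n - 4.
Check: p(5) = -414. ✓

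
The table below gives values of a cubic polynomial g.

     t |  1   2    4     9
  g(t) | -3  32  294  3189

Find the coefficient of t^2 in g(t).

Write g(t) = at^3 + bt^2 + ct + d. Substituting each data point gives a linear system:
  a + b + c + d = -3
  8a + 4b + 2c + d = 32
  64a + 16b + 4c + d = 294
  729a + 81b + 9c + d = 3189
Solving the system yields a = 4, b = 4, c = -5, d = -6.
So g(t) = 4t^3 + 4t^2 - 5t - 6.
The coefficient of t^2 is 4.

4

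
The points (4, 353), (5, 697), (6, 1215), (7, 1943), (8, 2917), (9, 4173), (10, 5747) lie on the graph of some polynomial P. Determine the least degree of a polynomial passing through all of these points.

Forward differences of the values at n = 4, 5, 6, 7, 8, 9, 10:
  P  : 353  697  1215  1943  2917  4173  5747
  Δ  : 344  518  728  974  1256  1574
  Δ^2: 174  210  246  282  318
  Δ^3: 36  36  36  36
  Δ^4: 0  0  0
  Δ^5: 0  0
  Δ^6: 0
The third differences are constant (36) and nonzero, while all higher differences vanish, so the minimal degree is 3.

3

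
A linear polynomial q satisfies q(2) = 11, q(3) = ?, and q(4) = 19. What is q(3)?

The 2 known points determine the degree-1 polynomial uniquely.
Write q(n) = an + b. Substituting each data point gives a linear system:
  2a + b = 11
  4a + b = 19
Solving the system yields a = 4, b = 3.
So q(n) = 4n + 3.
Then q(3) = 15.

15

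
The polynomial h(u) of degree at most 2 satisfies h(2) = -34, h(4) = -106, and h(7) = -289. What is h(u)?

Using the Lagrange interpolation formula with nodes 2, 4, 7:
  L_0(u) = (u - 4)(u - 7) / 10
  L_1(u) = (u - 2)(u - 7) / -6
  L_2(u) = (u - 2)(u - 4) / 15
Then h(u) = -34·L_0(u) - 106·L_1(u) - 289·L_2(u).
Expanding and collecting terms gives h(u) = -5u² - 6u - 2.
Check: h(7) = -289. ✓

h(u) = -5u^2 - 6u - 2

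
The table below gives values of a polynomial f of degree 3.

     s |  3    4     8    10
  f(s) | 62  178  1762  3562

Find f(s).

Using the Lagrange interpolation formula with nodes 3, 4, 8, 10:
  L_0(s) = (s - 4)(s - 8)(s - 10) / -35
  L_1(s) = (s - 3)(s - 8)(s - 10) / 24
  L_2(s) = (s - 3)(s - 4)(s - 10) / -40
  L_3(s) = (s - 3)(s - 4)(s - 8) / 84
Then f(s) = 62·L_0(s) + 178·L_1(s) + 1762·L_2(s) + 3562·L_3(s).
Expanding and collecting terms gives f(s) = 4s^3 - 4s^2 - 4s + 2.
Check: f(4) = 178. ✓

f(s) = 4s^3 - 4s^2 - 4s + 2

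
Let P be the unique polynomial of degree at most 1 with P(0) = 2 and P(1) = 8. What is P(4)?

Using the Lagrange interpolation formula with nodes 0, 1:
  L_0(n) = (n - 1) / -1
  L_1(n) = n / 1
Then P(n) = 2·L_0(n) + 8·L_1(n).
Expanding and collecting terms gives P(n) = 6n + 2.
Evaluating at n = 4: P(4) = 26.

26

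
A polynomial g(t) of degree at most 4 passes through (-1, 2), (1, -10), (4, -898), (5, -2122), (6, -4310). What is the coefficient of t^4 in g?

-3

Write g(t) = at^4 + bt^3 + ct^2 + dt + e. Substituting each data point gives a linear system:
  a - b + c - d + e = 2
  a + b + c + d + e = -10
  256a + 64b + 16c + 4d + e = -898
  625a + 125b + 25c + 5d + e = -2122
  1296a + 216b + 36c + 6d + e = -4310
Solving the system yields a = -3, b = -2, c = 1, d = -4, e = -2.
So g(t) = -3t^4 - 2t^3 + t^2 - 4t - 2.
The leading coefficient is -3.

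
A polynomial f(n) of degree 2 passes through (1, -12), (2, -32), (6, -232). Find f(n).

Write f(n) = an^2 + bn + c. Substituting each data point gives a linear system:
  a + b + c = -12
  4a + 2b + c = -32
  36a + 6b + c = -232
Solving the system yields a = -6, b = -2, c = -4.
So f(n) = -6n^2 - 2n - 4.
Check: f(1) = -12. ✓

f(n) = -6n^2 - 2n - 4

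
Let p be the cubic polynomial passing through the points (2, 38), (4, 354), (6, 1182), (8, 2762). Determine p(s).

Write p(s) = as^3 + bs^2 + cs + d. Substituting each data point gives a linear system:
  8a + 4b + 2c + d = 38
  64a + 16b + 4c + d = 354
  216a + 36b + 6c + d = 1182
  512a + 64b + 8c + d = 2762
Solving the system yields a = 5, b = 4, c = -6, d = -6.
So p(s) = 5s³ + 4s² - 6s - 6.
Check: p(6) = 1182. ✓

p(s) = 5s^3 + 4s^2 - 6s - 6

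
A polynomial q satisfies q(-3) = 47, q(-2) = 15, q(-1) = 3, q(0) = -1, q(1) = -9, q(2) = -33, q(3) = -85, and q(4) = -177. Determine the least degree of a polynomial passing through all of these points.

Forward differences of the values at x = -3, -2, -1, 0, 1, 2, 3, 4:
  q  : 47  15  3  -1  -9  -33  -85  -177
  Δ  : -32  -12  -4  -8  -24  -52  -92
  Δ^2: 20  8  -4  -16  -28  -40
  Δ^3: -12  -12  -12  -12  -12
  Δ^4: 0  0  0  0
  Δ^5: 0  0  0
  Δ^6: 0  0
  Δ^7: 0
The third differences are constant (-12) and nonzero, while all higher differences vanish, so the minimal degree is 3.

3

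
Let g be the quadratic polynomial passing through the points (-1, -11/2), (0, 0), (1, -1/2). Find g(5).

-125/2

Forward differences of the values at n = -1, 0, 1:
  g  : -11/2  0  -1/2
  Δ  : 11/2  -1/2
  Δ^2: -6
The second differences are constant, confirming degree 2.
Interpolating (Newton forward form) and evaluating at n = 5 gives g(5) = -125/2.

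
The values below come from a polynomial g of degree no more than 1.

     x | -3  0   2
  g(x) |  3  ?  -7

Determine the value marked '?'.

-3

The 2 known points determine the degree-1 polynomial uniquely.
Write g(x) = ax + b. Substituting each data point gives a linear system:
  -3a + b = 3
  2a + b = -7
Solving the system yields a = -2, b = -3.
So g(x) = -2x - 3.
Then g(0) = -3.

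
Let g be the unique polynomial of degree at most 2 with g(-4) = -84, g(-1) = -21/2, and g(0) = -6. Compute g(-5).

Using the Lagrange interpolation formula with nodes -4, -1, 0:
  L_0(t) = (t + 1)t / 12
  L_1(t) = (t + 4)t / -3
  L_2(t) = (t + 4)(t + 1) / 4
Then g(t) = -84·L_0(t) - 21/2·L_1(t) - 6·L_2(t).
Expanding and collecting terms gives g(t) = -5t^2 - (1/2)t - 6.
Evaluating at t = -5: g(-5) = -257/2.

-257/2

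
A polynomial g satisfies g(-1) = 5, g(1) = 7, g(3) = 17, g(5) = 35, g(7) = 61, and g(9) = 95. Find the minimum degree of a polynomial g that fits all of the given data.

Forward differences of the values at t = -1, 1, 3, 5, 7, 9:
  g  : 5  7  17  35  61  95
  Δ  : 2  10  18  26  34
  Δ^2: 8  8  8  8
  Δ^3: 0  0  0
  Δ^4: 0  0
  Δ^5: 0
The second differences are constant (8) and nonzero, while all higher differences vanish, so the minimal degree is 2.

2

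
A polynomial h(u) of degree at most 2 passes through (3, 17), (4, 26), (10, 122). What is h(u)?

h(u) = u^2 + 2u + 2

Write h(u) = au^2 + bu + c. Substituting each data point gives a linear system:
  9a + 3b + c = 17
  16a + 4b + c = 26
  100a + 10b + c = 122
Solving the system yields a = 1, b = 2, c = 2.
So h(u) = u^2 + 2u + 2.
Check: h(10) = 122. ✓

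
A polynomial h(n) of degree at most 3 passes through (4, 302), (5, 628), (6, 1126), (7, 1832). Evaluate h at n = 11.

7456

Using the Lagrange interpolation formula with nodes 4, 5, 6, 7:
  L_0(n) = (n - 5)(n - 6)(n - 7) / -6
  L_1(n) = (n - 4)(n - 6)(n - 7) / 2
  L_2(n) = (n - 4)(n - 5)(n - 7) / -2
  L_3(n) = (n - 4)(n - 5)(n - 6) / 6
Then h(n) = 302·L_0(n) + 628·L_1(n) + 1126·L_2(n) + 1832·L_3(n).
Expanding and collecting terms gives h(n) = 6n³ - 4n² - 4n - 2.
Evaluating at n = 11: h(11) = 7456.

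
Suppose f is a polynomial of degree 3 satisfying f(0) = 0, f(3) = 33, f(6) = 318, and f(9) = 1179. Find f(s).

Using the Lagrange interpolation formula with nodes 0, 3, 6, 9:
  L_0(s) = (s - 3)(s - 6)(s - 9) / -162
  L_1(s) = s(s - 6)(s - 9) / 54
  L_2(s) = s(s - 3)(s - 9) / -54
  L_3(s) = s(s - 3)(s - 6) / 162
Then f(s) = 0·L_0(s) + 33·L_1(s) + 318·L_2(s) + 1179·L_3(s).
Expanding and collecting terms gives f(s) = 2s³ - 4s² + 5s.
Check: f(9) = 1179. ✓

f(s) = 2s^3 - 4s^2 + 5s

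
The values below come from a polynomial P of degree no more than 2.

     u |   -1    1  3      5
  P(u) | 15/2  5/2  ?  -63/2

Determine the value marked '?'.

The 3 known points determine the degree-2 polynomial uniquely.
Write P(u) = au^2 + bu + c. Substituting each data point gives a linear system:
  a - b + c = 15/2
  a + b + c = 5/2
  25a + 5b + c = -63/2
Solving the system yields a = -1, b = -5/2, c = 6.
So P(u) = -u² - (5/2)u + 6.
Then P(3) = -21/2.

-21/2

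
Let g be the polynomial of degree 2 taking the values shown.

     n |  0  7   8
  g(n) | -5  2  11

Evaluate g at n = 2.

-13

Using the Lagrange interpolation formula with nodes 0, 7, 8:
  L_0(n) = (n - 7)(n - 8) / 56
  L_1(n) = n(n - 8) / -7
  L_2(n) = n(n - 7) / 8
Then g(n) = -5·L_0(n) + 2·L_1(n) + 11·L_2(n).
Expanding and collecting terms gives g(n) = n² - 6n - 5.
Evaluating at n = 2: g(2) = -13.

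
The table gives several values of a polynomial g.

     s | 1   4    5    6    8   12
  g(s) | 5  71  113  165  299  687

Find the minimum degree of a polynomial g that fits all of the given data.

2

Divided differences on the nodes 1, 4, 5, 6, 8, 12:
  order 0: 5  71  113  165  299  687
  order 1: 22  42  52  67  97
  order 2: 5  5  5  5
  order 3: 0  0  0
  order 4: 0  0
  order 5: 0
The order-2 divided differences are all 5 (nonzero) and every higher order vanishes, so the data lies on a polynomial of degree exactly 2.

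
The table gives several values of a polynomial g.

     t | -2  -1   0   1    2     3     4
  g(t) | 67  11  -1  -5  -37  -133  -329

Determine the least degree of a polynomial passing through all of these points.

3

Forward differences of the values at t = -2, -1, 0, 1, 2, 3, 4:
  g  : 67  11  -1  -5  -37  -133  -329
  Δ  : -56  -12  -4  -32  -96  -196
  Δ^2: 44  8  -28  -64  -100
  Δ^3: -36  -36  -36  -36
  Δ^4: 0  0  0
  Δ^5: 0  0
  Δ^6: 0
The third differences are constant (-36) and nonzero, while all higher differences vanish, so the minimal degree is 3.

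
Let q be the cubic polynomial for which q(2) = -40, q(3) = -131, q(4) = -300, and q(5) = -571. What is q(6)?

Forward differences of the values at x = 2, 3, 4, 5:
  q  : -40  -131  -300  -571
  Δ  : -91  -169  -271
  Δ^2: -78  -102
  Δ^3: -24
The third differences are constant, confirming degree 3.
Interpolating (Newton forward form) and evaluating at x = 6 gives q(6) = -968.

-968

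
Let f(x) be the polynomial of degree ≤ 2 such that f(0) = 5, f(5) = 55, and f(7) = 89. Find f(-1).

1

Write f(x) = ax^2 + bx + c. Substituting each data point gives a linear system:
  c = 5
  25a + 5b + c = 55
  49a + 7b + c = 89
Solving the system yields a = 1, b = 5, c = 5.
So f(x) = x^2 + 5x + 5.
Then f(-1) = 1.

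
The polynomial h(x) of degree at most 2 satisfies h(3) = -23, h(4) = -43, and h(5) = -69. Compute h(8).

Using the Lagrange interpolation formula with nodes 3, 4, 5:
  L_0(x) = (x - 4)(x - 5) / 2
  L_1(x) = (x - 3)(x - 5) / -1
  L_2(x) = (x - 3)(x - 4) / 2
Then h(x) = -23·L_0(x) - 43·L_1(x) - 69·L_2(x).
Expanding and collecting terms gives h(x) = -3x² + x + 1.
Evaluating at x = 8: h(8) = -183.

-183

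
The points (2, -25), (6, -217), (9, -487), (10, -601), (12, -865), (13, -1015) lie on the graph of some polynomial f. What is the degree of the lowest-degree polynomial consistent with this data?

2

Divided differences on the nodes 2, 6, 9, 10, 12, 13:
  order 0: -25  -217  -487  -601  -865  -1015
  order 1: -48  -90  -114  -132  -150
  order 2: -6  -6  -6  -6
  order 3: 0  0  0
  order 4: 0  0
  order 5: 0
The order-2 divided differences are all -6 (nonzero) and every higher order vanishes, so the data lies on a polynomial of degree exactly 2.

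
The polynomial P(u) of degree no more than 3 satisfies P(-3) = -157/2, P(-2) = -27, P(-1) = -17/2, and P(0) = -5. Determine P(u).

P(u) = 3u^3 + (3/2)u^2 + 2u - 5

Write P(u) = au^3 + bu^2 + cu + d. Substituting each data point gives a linear system:
  -27a + 9b - 3c + d = -157/2
  -8a + 4b - 2c + d = -27
  -a + b - c + d = -17/2
  d = -5
Solving the system yields a = 3, b = 3/2, c = 2, d = -5.
So P(u) = 3u^3 + (3/2)u^2 + 2u - 5.
Check: P(0) = -5. ✓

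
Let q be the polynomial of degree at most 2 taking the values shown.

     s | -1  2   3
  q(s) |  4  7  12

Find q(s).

Write q(s) = as^2 + bs + c. Substituting each data point gives a linear system:
  a - b + c = 4
  4a + 2b + c = 7
  9a + 3b + c = 12
Solving the system yields a = 1, b = 0, c = 3.
So q(s) = s^2 + 3.
Check: q(2) = 7. ✓

q(s) = s^2 + 3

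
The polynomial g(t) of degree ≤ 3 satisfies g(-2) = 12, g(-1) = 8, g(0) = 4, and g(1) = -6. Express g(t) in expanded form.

Write g(t) = at^3 + bt^2 + ct + d. Substituting each data point gives a linear system:
  -8a + 4b - 2c + d = 12
  -a + b - c + d = 8
  d = 4
  a + b + c + d = -6
Solving the system yields a = -1, b = -3, c = -6, d = 4.
So g(t) = -t^3 - 3t^2 - 6t + 4.
Check: g(0) = 4. ✓

g(t) = -t^3 - 3t^2 - 6t + 4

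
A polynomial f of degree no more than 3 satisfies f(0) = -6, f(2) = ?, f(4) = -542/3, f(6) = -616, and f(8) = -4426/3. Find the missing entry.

-76/3

On equispaced nodes a degree-3 polynomial has vanishing fourth forward difference, so
  f(0) - 4·f(2) + 6·f(4) - 4·f(6) + f(8) = 0.
Substituting the known values and solving for f(2):
  -4·f(2) = 304/3
  f(2) = -76/3.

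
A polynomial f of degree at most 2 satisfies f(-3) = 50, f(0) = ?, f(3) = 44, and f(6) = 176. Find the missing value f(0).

2

The 3 known points determine the degree-2 polynomial uniquely.
Write f(t) = at^2 + bt + c. Substituting each data point gives a linear system:
  9a - 3b + c = 50
  9a + 3b + c = 44
  36a + 6b + c = 176
Solving the system yields a = 5, b = -1, c = 2.
So f(t) = 5t^2 - t + 2.
Then f(0) = 2.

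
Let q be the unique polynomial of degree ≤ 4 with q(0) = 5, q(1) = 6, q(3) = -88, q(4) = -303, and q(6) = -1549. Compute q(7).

-2844

Using the Lagrange interpolation formula with nodes 0, 1, 3, 4, 6:
  L_0(s) = (s - 1)(s - 3)(s - 4)(s - 6) / 72
  L_1(s) = s(s - 3)(s - 4)(s - 6) / -30
  L_2(s) = s(s - 1)(s - 4)(s - 6) / 18
  L_3(s) = s(s - 1)(s - 3)(s - 6) / -24
  L_4(s) = s(s - 1)(s - 3)(s - 4) / 180
Then q(s) = 5·L_0(s) + 6·L_1(s) - 88·L_2(s) - 303·L_3(s) - 1549·L_4(s).
Expanding and collecting terms gives q(s) = -s^4 - 2s^3 + 5s^2 - s + 5.
Evaluating at s = 7: q(7) = -2844.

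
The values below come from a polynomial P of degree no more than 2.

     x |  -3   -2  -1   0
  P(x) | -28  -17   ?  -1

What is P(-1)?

-8

On equispaced nodes a degree-2 polynomial has vanishing third forward difference, so
  - P(-3) + 3·P(-2) - 3·P(-1) + P(0) = 0.
Substituting the known values and solving for P(-1):
  -3·P(-1) = 24
  P(-1) = -8.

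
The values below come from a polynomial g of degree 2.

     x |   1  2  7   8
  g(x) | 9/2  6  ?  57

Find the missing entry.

The 3 known points determine the degree-2 polynomial uniquely.
Write g(x) = ax^2 + bx + c. Substituting each data point gives a linear system:
  a + b + c = 9/2
  4a + 2b + c = 6
  64a + 8b + c = 57
Solving the system yields a = 1, b = -3/2, c = 5.
So g(x) = x^2 - (3/2)x + 5.
Then g(7) = 87/2.

87/2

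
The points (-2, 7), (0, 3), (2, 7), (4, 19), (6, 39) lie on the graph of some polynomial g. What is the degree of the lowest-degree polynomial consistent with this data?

Forward differences of the values at x = -2, 0, 2, 4, 6:
  g  : 7  3  7  19  39
  Δ  : -4  4  12  20
  Δ^2: 8  8  8
  Δ^3: 0  0
  Δ^4: 0
The second differences are constant (8) and nonzero, while all higher differences vanish, so the minimal degree is 2.

2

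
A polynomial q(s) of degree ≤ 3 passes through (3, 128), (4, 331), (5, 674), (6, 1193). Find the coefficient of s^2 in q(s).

Write q(s) = as^3 + bs^2 + cs + d. Substituting each data point gives a linear system:
  27a + 9b + 3c + d = 128
  64a + 16b + 4c + d = 331
  125a + 25b + 5c + d = 674
  216a + 36b + 6c + d = 1193
Solving the system yields a = 6, b = -2, c = -5, d = -1.
So q(s) = 6s^3 - 2s^2 - 5s - 1.
The coefficient of s^2 is -2.

-2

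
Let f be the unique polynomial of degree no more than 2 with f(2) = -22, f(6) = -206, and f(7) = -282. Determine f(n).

f(n) = -6n^2 + 2n - 2

Write f(n) = an^2 + bn + c. Substituting each data point gives a linear system:
  4a + 2b + c = -22
  36a + 6b + c = -206
  49a + 7b + c = -282
Solving the system yields a = -6, b = 2, c = -2.
So f(n) = -6n² + 2n - 2.
Check: f(7) = -282. ✓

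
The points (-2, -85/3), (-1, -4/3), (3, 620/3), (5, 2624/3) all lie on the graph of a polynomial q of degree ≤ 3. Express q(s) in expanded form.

q(s) = 6s^3 + 5s^2 - 1/3

Using the Lagrange interpolation formula with nodes -2, -1, 3, 5:
  L_0(s) = (s + 1)(s - 3)(s - 5) / -35
  L_1(s) = (s + 2)(s - 3)(s - 5) / 24
  L_2(s) = (s + 2)(s + 1)(s - 5) / -40
  L_3(s) = (s + 2)(s + 1)(s - 3) / 84
Then q(s) = -85/3·L_0(s) - 4/3·L_1(s) + 620/3·L_2(s) + 2624/3·L_3(s).
Expanding and collecting terms gives q(s) = 6s^3 + 5s^2 - 1/3.
Check: q(-1) = -4/3. ✓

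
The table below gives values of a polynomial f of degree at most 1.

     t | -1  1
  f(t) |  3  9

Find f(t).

Write f(t) = at + b. Substituting each data point gives a linear system:
  -a + b = 3
  a + b = 9
Solving the system yields a = 3, b = 6.
So f(t) = 3t + 6.
Check: f(-1) = 3. ✓

f(t) = 3t + 6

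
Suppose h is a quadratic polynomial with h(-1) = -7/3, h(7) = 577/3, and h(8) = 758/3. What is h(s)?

h(s) = 4s^2 + (1/3)s - 6

Write h(s) = as^2 + bs + c. Substituting each data point gives a linear system:
  a - b + c = -7/3
  49a + 7b + c = 577/3
  64a + 8b + c = 758/3
Solving the system yields a = 4, b = 1/3, c = -6.
So h(s) = 4s^2 + (1/3)s - 6.
Check: h(7) = 577/3. ✓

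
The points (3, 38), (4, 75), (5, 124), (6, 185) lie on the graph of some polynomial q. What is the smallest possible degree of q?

Forward differences of the values at x = 3, 4, 5, 6:
  q  : 38  75  124  185
  Δ  : 37  49  61
  Δ^2: 12  12
  Δ^3: 0
The second differences are constant (12) and nonzero, while all higher differences vanish, so the minimal degree is 2.

2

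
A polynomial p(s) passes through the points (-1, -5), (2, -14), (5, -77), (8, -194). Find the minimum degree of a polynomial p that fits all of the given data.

2

Forward differences of the values at s = -1, 2, 5, 8:
  p  : -5  -14  -77  -194
  Δ  : -9  -63  -117
  Δ^2: -54  -54
  Δ^3: 0
The second differences are constant (-54) and nonzero, while all higher differences vanish, so the minimal degree is 2.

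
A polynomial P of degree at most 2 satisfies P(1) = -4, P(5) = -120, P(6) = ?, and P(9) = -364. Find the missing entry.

-169

The 3 known points determine the degree-2 polynomial uniquely.
Write P(n) = an^2 + bn + c. Substituting each data point gives a linear system:
  a + b + c = -4
  25a + 5b + c = -120
  81a + 9b + c = -364
Solving the system yields a = -4, b = -5, c = 5.
So P(n) = -4n^2 - 5n + 5.
Then P(6) = -169.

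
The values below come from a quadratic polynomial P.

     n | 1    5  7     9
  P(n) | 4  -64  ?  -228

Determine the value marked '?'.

The 3 known points determine the degree-2 polynomial uniquely.
Write P(n) = an^2 + bn + c. Substituting each data point gives a linear system:
  a + b + c = 4
  25a + 5b + c = -64
  81a + 9b + c = -228
Solving the system yields a = -3, b = 1, c = 6.
So P(n) = -3n² + n + 6.
Then P(7) = -134.

-134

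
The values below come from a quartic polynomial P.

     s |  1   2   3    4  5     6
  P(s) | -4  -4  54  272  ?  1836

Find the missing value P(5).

800

The 5 known points determine the degree-4 polynomial uniquely.
Write P(s) = as^4 + bs^3 + cs^2 + ds + e. Substituting each data point gives a linear system:
  a + b + c + d + e = -4
  16a + 8b + 4c + 2d + e = -4
  81a + 27b + 9c + 3d + e = 54
  256a + 64b + 16c + 4d + e = 272
  1296a + 216b + 36c + 6d + e = 1836
Solving the system yields a = 2, b = -3, c = -3, d = 0, e = 0.
So P(s) = 2s^4 - 3s^3 - 3s^2.
Then P(5) = 800.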